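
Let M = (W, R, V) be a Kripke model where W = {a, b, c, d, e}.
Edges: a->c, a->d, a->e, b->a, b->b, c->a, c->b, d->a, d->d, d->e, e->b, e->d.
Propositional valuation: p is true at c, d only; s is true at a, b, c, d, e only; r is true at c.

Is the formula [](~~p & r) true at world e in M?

Recall that []ψ holds at a world iff ψ holds at every accessible world, and <>ψ holds iff ψ holds at some accessible world.
At e: [](~~p & r) requires ~~p & r at every successor {b, d}.
  ~~p & r fails at b, so [](~~p & r) is false at e.

No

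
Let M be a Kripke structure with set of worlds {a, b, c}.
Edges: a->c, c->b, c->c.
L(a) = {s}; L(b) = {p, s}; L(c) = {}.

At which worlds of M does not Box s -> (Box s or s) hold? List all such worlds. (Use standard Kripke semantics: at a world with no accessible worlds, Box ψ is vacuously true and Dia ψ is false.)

Let φ = not Box s -> (Box s or s). Evaluate φ at each world:
  a (successors {c}): φ is true.
  b (successors ∅): φ is true.
  c (successors {b, c}): φ is false.
For instance, at c:
  At c: not Box s is true, Box s or s is false, so not Box s -> (Box s or s) is false.
    At c: Box s is false, so not Box s is true.
      At c: Box s requires s at every successor {b, c}.
        s fails at c, so Box s is false at c.
    At c: Box s is false, s is false, so Box s or s is false.
      At c: Box s requires s at every successor {b, c}.
        s fails at c, so Box s is false at c.
Satisfying worlds: {a, b}

a, b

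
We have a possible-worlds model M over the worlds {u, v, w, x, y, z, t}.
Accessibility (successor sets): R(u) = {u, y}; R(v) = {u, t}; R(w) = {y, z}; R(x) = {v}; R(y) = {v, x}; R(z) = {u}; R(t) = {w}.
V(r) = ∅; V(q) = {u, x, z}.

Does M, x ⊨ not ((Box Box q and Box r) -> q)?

No

At x: (Box Box q and Box r) -> q is true, so not ((Box Box q and Box r) -> q) is false.
  At x: Box Box q and Box r is false, q is true, so (Box Box q and Box r) -> q is true.
    At x: Box Box q is false, Box r is false, so Box Box q and Box r is false.
      At x: Box Box q requires Box q at every successor {v}.
        Box q fails at v, so Box Box q is false at x.
      At x: Box r requires r at every successor {v}.
        r fails at v, so Box r is false at x.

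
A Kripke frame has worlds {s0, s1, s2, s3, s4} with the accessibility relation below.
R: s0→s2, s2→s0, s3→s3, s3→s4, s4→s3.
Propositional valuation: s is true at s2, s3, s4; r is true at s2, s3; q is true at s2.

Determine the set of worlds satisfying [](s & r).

s0, s1, s4

Let φ = [](s & r). Evaluate φ at each world:
  s0 (successors {s2}): φ is true.
  s1 (successors ∅): φ is true.
  s2 (successors {s0}): φ is false.
  s3 (successors {s3, s4}): φ is false.
  s4 (successors {s3}): φ is true.
For instance, at s0:
  At s0: [](s & r) requires s & r at every successor {s2}.
    At s2: s & r is true.
  So [](s & r) is true at s0.
Satisfying worlds: {s0, s1, s4}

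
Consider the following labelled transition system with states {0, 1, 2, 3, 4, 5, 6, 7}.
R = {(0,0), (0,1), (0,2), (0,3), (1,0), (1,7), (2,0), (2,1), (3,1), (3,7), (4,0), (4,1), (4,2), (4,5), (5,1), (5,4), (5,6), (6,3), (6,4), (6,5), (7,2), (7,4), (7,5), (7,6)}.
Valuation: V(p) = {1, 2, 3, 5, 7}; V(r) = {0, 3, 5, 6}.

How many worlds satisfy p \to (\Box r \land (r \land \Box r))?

Let φ = p \to (\Box r \land (r \land \Box r)). Evaluate φ at each world:
  0 (successors {0, 1, 2, 3}): φ is true.
  1 (successors {0, 7}): φ is false.
  2 (successors {0, 1}): φ is false.
  3 (successors {1, 7}): φ is false.
  4 (successors {0, 1, 2, 5}): φ is true.
  5 (successors {1, 4, 6}): φ is false.
  6 (successors {3, 4, 5}): φ is true.
  7 (successors {2, 4, 5, 6}): φ is false.
For instance, at 4:
  At 4: p is false, \Box r \land (r \land \Box r) is false, so p \to (\Box r \land (r \land \Box r)) is true.
    At 4: \Box r is false, r \land \Box r is false, so \Box r \land (r \land \Box r) is false.
      At 4: \Box r requires r at every successor {0, 1, 2, 5}.
        r fails at 1, so \Box r is false at 4.
      At 4: r is false, \Box r is false, so r \land \Box r is false.
Satisfying worlds: {0, 4, 6}

3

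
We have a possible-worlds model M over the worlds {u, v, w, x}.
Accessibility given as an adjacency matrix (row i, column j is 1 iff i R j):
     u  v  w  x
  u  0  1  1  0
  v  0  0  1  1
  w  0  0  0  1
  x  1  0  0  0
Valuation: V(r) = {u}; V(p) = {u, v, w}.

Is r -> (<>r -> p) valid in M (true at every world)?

Yes

Let φ = r -> (<>r -> p). Evaluate φ at each world:
  u (successors {v, w}): φ is true.
  v (successors {w, x}): φ is true.
  w (successors {x}): φ is true.
  x (successors {u}): φ is true.
For instance, at v:
  At v: r is false, <>r -> p is true, so r -> (<>r -> p) is true.
    At v: <>r is false, p is true, so <>r -> p is true.
      At v: <>r requires r at some successor in {w, x}.
        At w: r is false.
        At x: r is false.
      So <>r is false at v.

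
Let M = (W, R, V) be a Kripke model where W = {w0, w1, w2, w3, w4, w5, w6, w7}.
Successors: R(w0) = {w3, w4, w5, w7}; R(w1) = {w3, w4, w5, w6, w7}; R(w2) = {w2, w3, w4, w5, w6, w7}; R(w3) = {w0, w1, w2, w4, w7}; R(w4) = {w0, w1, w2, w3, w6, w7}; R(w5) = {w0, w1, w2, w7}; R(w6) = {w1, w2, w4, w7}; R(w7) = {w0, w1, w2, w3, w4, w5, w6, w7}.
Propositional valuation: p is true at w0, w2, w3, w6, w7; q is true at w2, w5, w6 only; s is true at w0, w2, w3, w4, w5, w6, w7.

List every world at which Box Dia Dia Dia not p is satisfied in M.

Let φ = Box Dia Dia Dia not p. Evaluate φ at each world:
  w0 (successors {w3, w4, w5, w7}): φ is true.
  w1 (successors {w3, w4, w5, w6, w7}): φ is true.
  w2 (successors {w2, w3, w4, w5, w6, w7}): φ is true.
  w3 (successors {w0, w1, w2, w4, w7}): φ is true.
  w4 (successors {w0, w1, w2, w3, w6, w7}): φ is true.
  w5 (successors {w0, w1, w2, w7}): φ is true.
  w6 (successors {w1, w2, w4, w7}): φ is true.
  w7 (successors {w0, w1, w2, w3, w4, w5, w6, w7}): φ is true.
For instance, at w2:
  At w2: Box Dia Dia Dia not p requires Dia Dia Dia not p at every successor {w2, w3, w4, w5, w6, w7}.
    At w2: Dia Dia Dia not p is true.
    At w3: Dia Dia Dia not p is true.
    At w4: Dia Dia Dia not p is true.
    At w5: Dia Dia Dia not p is true.
    At w6: Dia Dia Dia not p is true.
    At w7: Dia Dia Dia not p is true.
  So Box Dia Dia Dia not p is true at w2.
Satisfying worlds: {w0, w1, w2, w3, w4, w5, w6, w7}

w0, w1, w2, w3, w4, w5, w6, w7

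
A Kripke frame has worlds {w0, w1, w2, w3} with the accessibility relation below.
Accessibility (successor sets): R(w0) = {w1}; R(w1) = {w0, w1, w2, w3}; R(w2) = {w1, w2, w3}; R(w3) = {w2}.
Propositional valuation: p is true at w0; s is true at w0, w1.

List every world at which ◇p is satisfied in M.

Recall that ◇ψ holds at a world iff ψ holds at some accessible world.
Let φ = ◇p. Evaluate φ at each world:
  w0 (successors {w1}): φ is false.
  w1 (successors {w0, w1, w2, w3}): φ is true.
  w2 (successors {w1, w2, w3}): φ is false.
  w3 (successors {w2}): φ is false.
For instance, at w0:
  At w0: ◇p requires p at some successor in {w1}.
    At w1: p is false.
  So ◇p is false at w0.
Satisfying worlds: {w1}

w1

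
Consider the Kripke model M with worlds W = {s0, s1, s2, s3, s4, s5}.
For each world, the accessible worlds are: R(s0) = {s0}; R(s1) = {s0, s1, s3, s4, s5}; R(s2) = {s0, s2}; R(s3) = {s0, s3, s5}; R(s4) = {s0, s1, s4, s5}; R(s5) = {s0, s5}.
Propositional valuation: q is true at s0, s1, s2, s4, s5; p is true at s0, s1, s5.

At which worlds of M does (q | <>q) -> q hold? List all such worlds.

Let φ = (q | <>q) -> q. Evaluate φ at each world:
  s0 (successors {s0}): φ is true.
  s1 (successors {s0, s1, s3, s4, s5}): φ is true.
  s2 (successors {s0, s2}): φ is true.
  s3 (successors {s0, s3, s5}): φ is false.
  s4 (successors {s0, s1, s4, s5}): φ is true.
  s5 (successors {s0, s5}): φ is true.
For instance, at s2:
  At s2: q | <>q is true, q is true, so (q | <>q) -> q is true.
    At s2: q is true, <>q is true, so q | <>q is true.
      At s2: <>q requires q at some successor in {s0, s2}.
        q holds at s0, so <>q is true at s2.
Satisfying worlds: {s0, s1, s2, s4, s5}

s0, s1, s2, s4, s5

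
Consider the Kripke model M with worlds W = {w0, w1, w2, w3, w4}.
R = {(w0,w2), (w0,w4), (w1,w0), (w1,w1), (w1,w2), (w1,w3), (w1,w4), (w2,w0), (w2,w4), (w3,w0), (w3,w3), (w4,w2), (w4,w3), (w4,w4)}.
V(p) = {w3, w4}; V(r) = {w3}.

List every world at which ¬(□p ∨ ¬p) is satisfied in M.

w3, w4

Let φ = ¬(□p ∨ ¬p). Evaluate φ at each world:
  w0 (successors {w2, w4}): φ is false.
  w1 (successors {w0, w1, w2, w3, w4}): φ is false.
  w2 (successors {w0, w4}): φ is false.
  w3 (successors {w0, w3}): φ is true.
  w4 (successors {w2, w3, w4}): φ is true.
For instance, at w0:
  At w0: □p ∨ ¬p is true, so ¬(□p ∨ ¬p) is false.
    At w0: □p is false, ¬p is true, so □p ∨ ¬p is true.
      At w0: □p requires p at every successor {w2, w4}.
        p fails at w2, so □p is false at w0.
Satisfying worlds: {w3, w4}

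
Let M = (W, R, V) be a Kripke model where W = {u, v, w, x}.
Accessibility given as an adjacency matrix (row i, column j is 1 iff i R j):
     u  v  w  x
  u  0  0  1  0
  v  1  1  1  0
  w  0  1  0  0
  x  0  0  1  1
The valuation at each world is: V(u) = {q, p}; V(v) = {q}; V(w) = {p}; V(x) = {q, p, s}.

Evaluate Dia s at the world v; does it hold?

At v: Dia s requires s at some successor in {u, v, w}.
  At u: s is false.
  At v: s is false.
  At w: s is false.
So Dia s is false at v.

No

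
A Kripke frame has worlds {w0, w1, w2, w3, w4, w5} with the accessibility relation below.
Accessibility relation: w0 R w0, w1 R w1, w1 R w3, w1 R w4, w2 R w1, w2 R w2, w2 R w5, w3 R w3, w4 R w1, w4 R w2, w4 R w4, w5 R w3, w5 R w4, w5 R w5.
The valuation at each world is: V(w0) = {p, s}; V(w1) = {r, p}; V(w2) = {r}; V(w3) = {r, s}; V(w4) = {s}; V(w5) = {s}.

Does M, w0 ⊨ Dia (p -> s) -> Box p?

Yes

Recall that Box ψ holds at a world iff ψ holds at every accessible world, and Dia ψ holds iff ψ holds at some accessible world.
At w0: Dia (p -> s) is true, Box p is true, so Dia (p -> s) -> Box p is true.
  At w0: Dia (p -> s) requires p -> s at some successor in {w0}.
    p -> s holds at w0, so Dia (p -> s) is true at w0.
  At w0: Box p requires p at every successor {w0}.
    At w0: p is true.
  So Box p is true at w0.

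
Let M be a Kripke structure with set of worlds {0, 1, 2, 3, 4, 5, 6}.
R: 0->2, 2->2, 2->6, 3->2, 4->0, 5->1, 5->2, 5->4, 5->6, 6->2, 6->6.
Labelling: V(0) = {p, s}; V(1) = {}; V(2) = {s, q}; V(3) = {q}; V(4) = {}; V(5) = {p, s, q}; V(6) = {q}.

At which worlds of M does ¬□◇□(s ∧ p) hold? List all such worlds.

Recall that □ψ holds at a world iff ψ holds at every accessible world, and ◇ψ holds iff ψ holds at some accessible world.
Let φ = ¬□◇□(s ∧ p). Evaluate φ at each world:
  0 (successors {2}): φ is true.
  1 (successors ∅): φ is false.
  2 (successors {2, 6}): φ is true.
  3 (successors {2}): φ is true.
  4 (successors {0}): φ is true.
  5 (successors {1, 2, 4, 6}): φ is true.
  6 (successors {2, 6}): φ is true.
For instance, at 2:
  At 2: □◇□(s ∧ p) is false, so ¬□◇□(s ∧ p) is true.
    At 2: □◇□(s ∧ p) requires ◇□(s ∧ p) at every successor {2, 6}.
      ◇□(s ∧ p) fails at 2, so □◇□(s ∧ p) is false at 2.
Satisfying worlds: {0, 2, 3, 4, 5, 6}

0, 2, 3, 4, 5, 6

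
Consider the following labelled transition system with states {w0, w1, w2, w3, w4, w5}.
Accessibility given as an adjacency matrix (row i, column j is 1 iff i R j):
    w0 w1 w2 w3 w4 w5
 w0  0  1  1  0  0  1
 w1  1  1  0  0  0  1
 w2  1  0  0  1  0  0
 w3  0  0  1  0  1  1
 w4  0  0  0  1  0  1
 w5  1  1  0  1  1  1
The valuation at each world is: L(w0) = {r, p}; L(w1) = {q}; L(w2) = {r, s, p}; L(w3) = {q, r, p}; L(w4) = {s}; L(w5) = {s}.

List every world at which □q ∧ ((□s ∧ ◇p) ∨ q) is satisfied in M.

none

Let φ = □q ∧ ((□s ∧ ◇p) ∨ q). Evaluate φ at each world:
  w0 (successors {w1, w2, w5}): φ is false.
  w1 (successors {w0, w1, w5}): φ is false.
  w2 (successors {w0, w3}): φ is false.
  w3 (successors {w2, w4, w5}): φ is false.
  w4 (successors {w3, w5}): φ is false.
  w5 (successors {w0, w1, w3, w4, w5}): φ is false.
For instance, at w2:
  At w2: □q is false, (□s ∧ ◇p) ∨ q is false, so □q ∧ ((□s ∧ ◇p) ∨ q) is false.
    At w2: □q requires q at every successor {w0, w3}.
      q fails at w0, so □q is false at w2.
    At w2: □s ∧ ◇p is false, q is false, so (□s ∧ ◇p) ∨ q is false.
      At w2: □s is false, ◇p is true, so □s ∧ ◇p is false.
Satisfying worlds: none.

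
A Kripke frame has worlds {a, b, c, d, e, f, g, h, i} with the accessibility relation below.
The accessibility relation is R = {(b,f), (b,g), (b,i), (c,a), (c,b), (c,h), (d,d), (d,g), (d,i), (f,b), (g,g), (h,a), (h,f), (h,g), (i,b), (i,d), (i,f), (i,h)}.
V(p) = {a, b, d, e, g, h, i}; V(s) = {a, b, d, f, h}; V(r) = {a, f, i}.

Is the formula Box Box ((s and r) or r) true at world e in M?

Recall that Box ψ holds at a world iff ψ holds at every accessible world, and Dia ψ holds iff ψ holds at some accessible world.
At e: no accessible worlds, so Box Box ((s and r) or r) holds vacuously.

Yes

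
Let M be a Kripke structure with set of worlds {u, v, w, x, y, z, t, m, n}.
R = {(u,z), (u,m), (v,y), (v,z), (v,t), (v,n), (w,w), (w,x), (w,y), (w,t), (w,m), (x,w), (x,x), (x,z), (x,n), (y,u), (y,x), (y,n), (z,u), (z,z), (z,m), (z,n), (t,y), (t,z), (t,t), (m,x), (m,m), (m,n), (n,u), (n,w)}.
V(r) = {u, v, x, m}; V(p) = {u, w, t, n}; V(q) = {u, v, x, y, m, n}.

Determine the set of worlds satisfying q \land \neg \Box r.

Recall that \Box ψ holds at a world iff ψ holds at every accessible world, and \Diamond ψ holds iff ψ holds at some accessible world.
Let φ = q \land \neg \Box r. Evaluate φ at each world:
  u (successors {z, m}): φ is true.
  v (successors {y, z, t, n}): φ is true.
  w (successors {w, x, y, t, m}): φ is false.
  x (successors {w, x, z, n}): φ is true.
  y (successors {u, x, n}): φ is true.
  z (successors {u, z, m, n}): φ is false.
  t (successors {y, z, t}): φ is false.
  m (successors {x, m, n}): φ is true.
  n (successors {u, w}): φ is true.
For instance, at n:
  At n: q is true, \neg \Box r is true, so q \land \neg \Box r is true.
    At n: \Box r is false, so \neg \Box r is true.
      At n: \Box r requires r at every successor {u, w}.
        r fails at w, so \Box r is false at n.
Satisfying worlds: {u, v, x, y, m, n}

u, v, x, y, m, n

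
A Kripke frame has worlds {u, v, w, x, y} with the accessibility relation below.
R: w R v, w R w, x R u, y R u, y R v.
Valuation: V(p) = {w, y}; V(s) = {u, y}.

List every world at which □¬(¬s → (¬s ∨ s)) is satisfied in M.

Let φ = □¬(¬s → (¬s ∨ s)). Evaluate φ at each world:
  u (successors ∅): φ is true.
  v (successors ∅): φ is true.
  w (successors {v, w}): φ is false.
  x (successors {u}): φ is false.
  y (successors {u, v}): φ is false.
For instance, at y:
  At y: □¬(¬s → (¬s ∨ s)) requires ¬(¬s → (¬s ∨ s)) at every successor {u, v}.
    ¬(¬s → (¬s ∨ s)) fails at u, so □¬(¬s → (¬s ∨ s)) is false at y.
Satisfying worlds: {u, v}

u, v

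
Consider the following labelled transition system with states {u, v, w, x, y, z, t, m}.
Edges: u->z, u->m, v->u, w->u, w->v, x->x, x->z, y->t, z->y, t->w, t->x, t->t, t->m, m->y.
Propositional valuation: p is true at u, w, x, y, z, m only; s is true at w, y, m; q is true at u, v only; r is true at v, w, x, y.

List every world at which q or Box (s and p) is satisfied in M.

Let φ = q or Box (s and p). Evaluate φ at each world:
  u (successors {z, m}): φ is true.
  v (successors {u}): φ is true.
  w (successors {u, v}): φ is false.
  x (successors {x, z}): φ is false.
  y (successors {t}): φ is false.
  z (successors {y}): φ is true.
  t (successors {w, x, t, m}): φ is false.
  m (successors {y}): φ is true.
For instance, at w:
  At w: q is false, Box (s and p) is false, so q or Box (s and p) is false.
    At w: Box (s and p) requires s and p at every successor {u, v}.
      s and p fails at u, so Box (s and p) is false at w.
Satisfying worlds: {u, v, z, m}

u, v, z, m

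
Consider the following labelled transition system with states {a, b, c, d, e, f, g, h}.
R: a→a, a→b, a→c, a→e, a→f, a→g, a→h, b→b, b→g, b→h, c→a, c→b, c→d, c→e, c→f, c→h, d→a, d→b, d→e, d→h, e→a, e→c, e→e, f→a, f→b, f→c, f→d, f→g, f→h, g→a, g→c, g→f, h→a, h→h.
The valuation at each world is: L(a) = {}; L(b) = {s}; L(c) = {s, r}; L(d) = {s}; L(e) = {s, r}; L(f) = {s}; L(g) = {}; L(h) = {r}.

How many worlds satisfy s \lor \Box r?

Let φ = s \lor \Box r. Evaluate φ at each world:
  a (successors {a, b, c, e, f, g, h}): φ is false.
  b (successors {b, g, h}): φ is true.
  c (successors {a, b, d, e, f, h}): φ is true.
  d (successors {a, b, e, h}): φ is true.
  e (successors {a, c, e}): φ is true.
  f (successors {a, b, c, d, g, h}): φ is true.
  g (successors {a, c, f}): φ is false.
  h (successors {a, h}): φ is false.
For instance, at d:
  At d: s is true, \Box r is false, so s \lor \Box r is true.
    At d: \Box r requires r at every successor {a, b, e, h}.
      r fails at a, so \Box r is false at d.
Satisfying worlds: {b, c, d, e, f}

5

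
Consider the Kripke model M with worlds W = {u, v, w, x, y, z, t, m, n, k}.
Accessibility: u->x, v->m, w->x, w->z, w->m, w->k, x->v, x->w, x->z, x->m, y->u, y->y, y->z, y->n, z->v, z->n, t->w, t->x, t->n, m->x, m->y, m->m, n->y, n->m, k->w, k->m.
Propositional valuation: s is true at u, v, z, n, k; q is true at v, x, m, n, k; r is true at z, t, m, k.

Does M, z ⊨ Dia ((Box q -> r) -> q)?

At z: Dia ((Box q -> r) -> q) requires (Box q -> r) -> q at some successor in {v, n}.
  (Box q -> r) -> q holds at v, so Dia ((Box q -> r) -> q) is true at z.
    At v: Box q -> r is false, q is true, so (Box q -> r) -> q is true.
      At v: Box q is true, r is false, so Box q -> r is false.

Yes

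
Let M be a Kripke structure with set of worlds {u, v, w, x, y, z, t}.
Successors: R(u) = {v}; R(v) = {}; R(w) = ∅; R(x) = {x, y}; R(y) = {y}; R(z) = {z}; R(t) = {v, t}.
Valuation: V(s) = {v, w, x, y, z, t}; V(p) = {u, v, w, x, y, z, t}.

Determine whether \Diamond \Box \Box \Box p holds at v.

No

Recall that \Box ψ holds at a world iff ψ holds at every accessible world, and \Diamond ψ holds iff ψ holds at some accessible world.
At v: no accessible worlds, so \Diamond \Box \Box \Box p is false.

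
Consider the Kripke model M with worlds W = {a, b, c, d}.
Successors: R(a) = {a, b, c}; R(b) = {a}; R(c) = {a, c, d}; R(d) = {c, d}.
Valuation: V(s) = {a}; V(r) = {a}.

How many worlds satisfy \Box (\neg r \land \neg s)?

1

Let φ = \Box (\neg r \land \neg s). Evaluate φ at each world:
  a (successors {a, b, c}): φ is false.
  b (successors {a}): φ is false.
  c (successors {a, c, d}): φ is false.
  d (successors {c, d}): φ is true.
For instance, at d:
  At d: \Box (\neg r \land \neg s) requires \neg r \land \neg s at every successor {c, d}.
    At c: \neg r \land \neg s is true.
    At d: \neg r \land \neg s is true.
  So \Box (\neg r \land \neg s) is true at d.
Satisfying worlds: {d}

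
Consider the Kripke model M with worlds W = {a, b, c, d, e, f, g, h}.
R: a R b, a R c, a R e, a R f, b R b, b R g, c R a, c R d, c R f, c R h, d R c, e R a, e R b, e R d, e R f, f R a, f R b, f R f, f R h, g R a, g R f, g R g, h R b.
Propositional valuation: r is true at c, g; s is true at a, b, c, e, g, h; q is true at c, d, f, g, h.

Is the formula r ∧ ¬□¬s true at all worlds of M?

No

Recall that □ψ holds at a world iff ψ holds at every accessible world, and ◇ψ holds iff ψ holds at some accessible world.
Let φ = r ∧ ¬□¬s. Evaluate φ at each world:
  a (successors {b, c, e, f}): φ is false.
  b (successors {b, g}): φ is false.
  c (successors {a, d, f, h}): φ is true.
  d (successors {c}): φ is false.
  e (successors {a, b, d, f}): φ is false.
  f (successors {a, b, f, h}): φ is false.
  g (successors {a, f, g}): φ is true.
  h (successors {b}): φ is false.
Detail at a (counterexample):
  At a: r is false, ¬□¬s is true, so r ∧ ¬□¬s is false.
    At a: □¬s is false, so ¬□¬s is true.
      At a: □¬s requires ¬s at every successor {b, c, e, f}.
        ¬s fails at b, so □¬s is false at a.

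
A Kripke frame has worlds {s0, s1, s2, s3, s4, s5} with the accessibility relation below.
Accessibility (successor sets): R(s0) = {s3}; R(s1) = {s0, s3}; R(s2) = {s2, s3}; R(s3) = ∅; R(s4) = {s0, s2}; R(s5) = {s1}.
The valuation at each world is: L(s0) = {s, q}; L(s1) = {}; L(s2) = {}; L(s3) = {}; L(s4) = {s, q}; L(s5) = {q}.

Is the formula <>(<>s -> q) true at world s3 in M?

No

Recall that <>ψ holds at a world iff ψ holds at some accessible world.
At s3: no accessible worlds, so <>(<>s -> q) is false.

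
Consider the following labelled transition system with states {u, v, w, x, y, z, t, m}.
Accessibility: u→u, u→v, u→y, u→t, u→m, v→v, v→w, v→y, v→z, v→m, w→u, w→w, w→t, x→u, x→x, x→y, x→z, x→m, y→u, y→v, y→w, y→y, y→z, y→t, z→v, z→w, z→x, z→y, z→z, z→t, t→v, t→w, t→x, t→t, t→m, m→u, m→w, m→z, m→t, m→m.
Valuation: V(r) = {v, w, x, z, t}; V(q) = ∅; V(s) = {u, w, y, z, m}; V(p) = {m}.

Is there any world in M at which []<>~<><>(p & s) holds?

Let φ = []<>~<><>(p & s). Evaluate φ at each world:
  u (successors {u, v, y, t, m}): φ is false.
  v (successors {v, w, y, z, m}): φ is false.
  w (successors {u, w, t}): φ is false.
  x (successors {u, x, y, z, m}): φ is false.
  y (successors {u, v, w, y, z, t}): φ is false.
  z (successors {v, w, x, y, z, t}): φ is false.
  t (successors {v, w, x, t, m}): φ is false.
  m (successors {u, w, z, t, m}): φ is false.
For instance, at y:
  At y: []<>~<><>(p & s) requires <>~<><>(p & s) at every successor {u, v, w, y, z, t}.
    <>~<><>(p & s) fails at u, so []<>~<><>(p & s) is false at y.
      At u: <>~<><>(p & s) requires ~<><>(p & s) at some successor in {u, v, y, t, m}.
        At u: ~<><>(p & s) is false.
        At v: ~<><>(p & s) is false.
        At y: ~<><>(p & s) is false.
        At t: ~<><>(p & s) is false.
        At m: ~<><>(p & s) is false.
      So <>~<><>(p & s) is false at u.

No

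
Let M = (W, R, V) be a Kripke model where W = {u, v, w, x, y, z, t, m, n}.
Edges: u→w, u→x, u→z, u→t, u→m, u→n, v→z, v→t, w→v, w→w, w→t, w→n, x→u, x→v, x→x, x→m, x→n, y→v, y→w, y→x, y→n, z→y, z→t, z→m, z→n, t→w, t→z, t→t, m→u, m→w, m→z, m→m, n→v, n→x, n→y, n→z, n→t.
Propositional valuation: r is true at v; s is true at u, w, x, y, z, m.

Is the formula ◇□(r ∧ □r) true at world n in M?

Recall that □ψ holds at a world iff ψ holds at every accessible world, and ◇ψ holds iff ψ holds at some accessible world.
At n: ◇□(r ∧ □r) requires □(r ∧ □r) at some successor in {v, x, y, z, t}.
  At v: □(r ∧ □r) is false.
  At x: □(r ∧ □r) is false.
  At y: □(r ∧ □r) is false.
  At z: □(r ∧ □r) is false.
  At t: □(r ∧ □r) is false.
So ◇□(r ∧ □r) is false at n.

No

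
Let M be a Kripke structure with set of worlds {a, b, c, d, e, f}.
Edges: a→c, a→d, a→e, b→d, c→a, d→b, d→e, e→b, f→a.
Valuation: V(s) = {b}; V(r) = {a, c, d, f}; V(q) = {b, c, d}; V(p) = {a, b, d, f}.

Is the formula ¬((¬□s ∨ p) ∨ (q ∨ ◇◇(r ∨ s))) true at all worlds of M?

Let φ = ¬((¬□s ∨ p) ∨ (q ∨ ◇◇(r ∨ s))). Evaluate φ at each world:
  a (successors {c, d, e}): φ is false.
  b (successors {d}): φ is false.
  c (successors {a}): φ is false.
  d (successors {b, e}): φ is false.
  e (successors {b}): φ is false.
  f (successors {a}): φ is false.
Detail at a (counterexample):
  At a: (¬□s ∨ p) ∨ (q ∨ ◇◇(r ∨ s)) is true, so ¬((¬□s ∨ p) ∨ (q ∨ ◇◇(r ∨ s))) is false.
    At a: ¬□s ∨ p is true, q ∨ ◇◇(r ∨ s) is true, so (¬□s ∨ p) ∨ (q ∨ ◇◇(r ∨ s)) is true.
      At a: ¬□s is true, p is true, so ¬□s ∨ p is true.
      At a: q is false, ◇◇(r ∨ s) is true, so q ∨ ◇◇(r ∨ s) is true.

No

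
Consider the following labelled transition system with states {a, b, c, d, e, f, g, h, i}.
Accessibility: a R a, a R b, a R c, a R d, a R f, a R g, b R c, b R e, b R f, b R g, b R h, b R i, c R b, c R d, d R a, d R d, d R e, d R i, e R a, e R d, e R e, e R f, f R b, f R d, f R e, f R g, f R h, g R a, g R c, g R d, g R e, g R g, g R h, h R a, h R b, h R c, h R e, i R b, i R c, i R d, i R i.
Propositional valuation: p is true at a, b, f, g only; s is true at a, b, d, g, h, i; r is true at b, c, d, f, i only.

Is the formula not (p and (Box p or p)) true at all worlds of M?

No

Recall that Box ψ holds at a world iff ψ holds at every accessible world, and Dia ψ holds iff ψ holds at some accessible world.
Let φ = not (p and (Box p or p)). Evaluate φ at each world:
  a (successors {a, b, c, d, f, g}): φ is false.
  b (successors {c, e, f, g, h, i}): φ is false.
  c (successors {b, d}): φ is true.
  d (successors {a, d, e, i}): φ is true.
  e (successors {a, d, e, f}): φ is true.
  f (successors {b, d, e, g, h}): φ is false.
  g (successors {a, c, d, e, g, h}): φ is false.
  h (successors {a, b, c, e}): φ is true.
  i (successors {b, c, d, i}): φ is true.
Detail at a (counterexample):
  At a: p and (Box p or p) is true, so not (p and (Box p or p)) is false.
    At a: p is true, Box p or p is true, so p and (Box p or p) is true.
      At a: Box p is false, p is true, so Box p or p is true.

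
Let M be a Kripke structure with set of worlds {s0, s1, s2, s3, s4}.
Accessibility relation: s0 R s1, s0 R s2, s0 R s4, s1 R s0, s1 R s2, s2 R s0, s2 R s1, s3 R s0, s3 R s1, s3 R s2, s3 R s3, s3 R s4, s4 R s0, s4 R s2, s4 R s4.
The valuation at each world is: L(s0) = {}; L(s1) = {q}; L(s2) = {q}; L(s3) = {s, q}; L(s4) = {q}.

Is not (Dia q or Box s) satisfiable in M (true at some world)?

No

Recall that Box ψ holds at a world iff ψ holds at every accessible world, and Dia ψ holds iff ψ holds at some accessible world.
Let φ = not (Dia q or Box s). Evaluate φ at each world:
  s0 (successors {s1, s2, s4}): φ is false.
  s1 (successors {s0, s2}): φ is false.
  s2 (successors {s0, s1}): φ is false.
  s3 (successors {s0, s1, s2, s3, s4}): φ is false.
  s4 (successors {s0, s2, s4}): φ is false.
For instance, at s1:
  At s1: Dia q or Box s is true, so not (Dia q or Box s) is false.
    At s1: Dia q is true, Box s is false, so Dia q or Box s is true.
      At s1: Dia q requires q at some successor in {s0, s2}.
        q holds at s2, so Dia q is true at s1.
      At s1: Box s requires s at every successor {s0, s2}.
        s fails at s0, so Box s is false at s1.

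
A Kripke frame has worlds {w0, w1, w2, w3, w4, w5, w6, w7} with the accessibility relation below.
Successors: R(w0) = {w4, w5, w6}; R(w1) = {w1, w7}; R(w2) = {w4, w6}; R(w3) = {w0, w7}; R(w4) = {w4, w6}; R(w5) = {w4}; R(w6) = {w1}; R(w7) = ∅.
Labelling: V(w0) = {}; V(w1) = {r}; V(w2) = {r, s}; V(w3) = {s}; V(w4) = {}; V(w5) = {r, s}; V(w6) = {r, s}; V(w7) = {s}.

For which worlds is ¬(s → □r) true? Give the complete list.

w2, w3, w5

Let φ = ¬(s → □r). Evaluate φ at each world:
  w0 (successors {w4, w5, w6}): φ is false.
  w1 (successors {w1, w7}): φ is false.
  w2 (successors {w4, w6}): φ is true.
  w3 (successors {w0, w7}): φ is true.
  w4 (successors {w4, w6}): φ is false.
  w5 (successors {w4}): φ is true.
  w6 (successors {w1}): φ is false.
  w7 (successors ∅): φ is false.
For instance, at w0:
  At w0: s → □r is true, so ¬(s → □r) is false.
    At w0: s is false, □r is false, so s → □r is true.
      At w0: □r requires r at every successor {w4, w5, w6}.
        r fails at w4, so □r is false at w0.
Satisfying worlds: {w2, w3, w5}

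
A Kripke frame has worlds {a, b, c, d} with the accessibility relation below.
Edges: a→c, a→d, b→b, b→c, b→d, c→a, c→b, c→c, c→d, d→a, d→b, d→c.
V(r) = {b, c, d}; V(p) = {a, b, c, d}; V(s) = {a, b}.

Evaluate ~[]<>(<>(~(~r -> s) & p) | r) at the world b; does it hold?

At b: []<>(<>(~(~r -> s) & p) | r) is true, so ~[]<>(<>(~(~r -> s) & p) | r) is false.
  At b: []<>(<>(~(~r -> s) & p) | r) requires <>(<>(~(~r -> s) & p) | r) at every successor {b, c, d}.
      At b: <>(<>(~(~r -> s) & p) | r) requires <>(~(~r -> s) & p) | r at some successor in {b, c, d}.
        <>(~(~r -> s) & p) | r holds at b, so <>(<>(~(~r -> s) & p) | r) is true at b.
      At c: <>(<>(~(~r -> s) & p) | r) requires <>(~(~r -> s) & p) | r at some successor in {a, b, c, d}.
        <>(~(~r -> s) & p) | r holds at b, so <>(<>(~(~r -> s) & p) | r) is true at c.
      At d: <>(<>(~(~r -> s) & p) | r) requires <>(~(~r -> s) & p) | r at some successor in {a, b, c}.
        <>(~(~r -> s) & p) | r holds at b, so <>(<>(~(~r -> s) & p) | r) is true at d.
  So []<>(<>(~(~r -> s) & p) | r) is true at b.

No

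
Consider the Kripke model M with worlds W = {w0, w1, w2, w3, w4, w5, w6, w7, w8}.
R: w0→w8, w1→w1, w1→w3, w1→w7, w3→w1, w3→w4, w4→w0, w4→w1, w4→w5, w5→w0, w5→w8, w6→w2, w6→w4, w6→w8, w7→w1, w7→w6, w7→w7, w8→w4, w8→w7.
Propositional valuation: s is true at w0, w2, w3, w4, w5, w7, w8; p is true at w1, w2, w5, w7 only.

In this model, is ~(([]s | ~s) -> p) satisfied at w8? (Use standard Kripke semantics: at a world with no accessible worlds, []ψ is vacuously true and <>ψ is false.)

At w8: ([]s | ~s) -> p is false, so ~(([]s | ~s) -> p) is true.
  At w8: []s | ~s is true, p is false, so ([]s | ~s) -> p is false.
    At w8: []s is true, ~s is false, so []s | ~s is true.
      At w8: []s requires s at every successor {w4, w7}.
        At w4: s is true.
        At w7: s is true.
      So []s is true at w8.

Yes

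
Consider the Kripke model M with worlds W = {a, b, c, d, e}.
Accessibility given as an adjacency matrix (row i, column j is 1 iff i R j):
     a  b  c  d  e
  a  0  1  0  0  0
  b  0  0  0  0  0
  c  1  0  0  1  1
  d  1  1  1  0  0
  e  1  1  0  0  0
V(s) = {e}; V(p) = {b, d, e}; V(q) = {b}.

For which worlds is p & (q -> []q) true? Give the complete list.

b, d, e

Let φ = p & (q -> []q). Evaluate φ at each world:
  a (successors {b}): φ is false.
  b (successors ∅): φ is true.
  c (successors {a, d, e}): φ is false.
  d (successors {a, b, c}): φ is true.
  e (successors {a, b}): φ is true.
For instance, at c:
  At c: p is false, q -> []q is true, so p & (q -> []q) is false.
    At c: q is false, []q is false, so q -> []q is true.
      At c: []q requires q at every successor {a, d, e}.
        q fails at a, so []q is false at c.
Satisfying worlds: {b, d, e}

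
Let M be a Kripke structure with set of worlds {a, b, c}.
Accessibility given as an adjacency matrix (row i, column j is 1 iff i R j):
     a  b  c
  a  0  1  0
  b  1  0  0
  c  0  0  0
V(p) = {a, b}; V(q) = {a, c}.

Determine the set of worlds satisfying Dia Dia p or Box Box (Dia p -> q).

Let φ = Dia Dia p or Box Box (Dia p -> q). Evaluate φ at each world:
  a (successors {b}): φ is true.
  b (successors {a}): φ is true.
  c (successors ∅): φ is true.
For instance, at b:
  At b: Dia Dia p is true, Box Box (Dia p -> q) is false, so Dia Dia p or Box Box (Dia p -> q) is true.
    At b: Dia Dia p requires Dia p at some successor in {a}.
      Dia p holds at a, so Dia Dia p is true at b.
    At b: Box Box (Dia p -> q) requires Box (Dia p -> q) at every successor {a}.
      Box (Dia p -> q) fails at a, so Box Box (Dia p -> q) is false at b.
Satisfying worlds: {a, b, c}

a, b, c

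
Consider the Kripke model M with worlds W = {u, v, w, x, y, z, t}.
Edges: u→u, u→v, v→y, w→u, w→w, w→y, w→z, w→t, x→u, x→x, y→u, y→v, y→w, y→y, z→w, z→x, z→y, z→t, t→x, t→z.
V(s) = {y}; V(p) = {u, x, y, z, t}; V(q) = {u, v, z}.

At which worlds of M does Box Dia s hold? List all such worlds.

Recall that Box ψ holds at a world iff ψ holds at every accessible world, and Dia ψ holds iff ψ holds at some accessible world.
Let φ = Box Dia s. Evaluate φ at each world:
  u (successors {u, v}): φ is false.
  v (successors {y}): φ is true.
  w (successors {u, w, y, z, t}): φ is false.
  x (successors {u, x}): φ is false.
  y (successors {u, v, w, y}): φ is false.
  z (successors {w, x, y, t}): φ is false.
  t (successors {x, z}): φ is false.
For instance, at v:
  At v: Box Dia s requires Dia s at every successor {y}.
      At y: Dia s requires s at some successor in {u, v, w, y}.
        s holds at y, so Dia s is true at y.
  So Box Dia s is true at v.
Satisfying worlds: {v}

v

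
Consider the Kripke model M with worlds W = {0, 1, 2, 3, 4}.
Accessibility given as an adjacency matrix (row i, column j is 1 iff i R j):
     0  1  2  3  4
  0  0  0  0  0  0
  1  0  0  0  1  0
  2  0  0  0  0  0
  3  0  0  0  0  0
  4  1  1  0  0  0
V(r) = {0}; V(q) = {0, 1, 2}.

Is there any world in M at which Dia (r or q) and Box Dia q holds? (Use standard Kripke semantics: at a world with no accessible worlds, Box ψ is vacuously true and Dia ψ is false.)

No

Let φ = Dia (r or q) and Box Dia q. Evaluate φ at each world:
  0 (successors ∅): φ is false.
  1 (successors {3}): φ is false.
  2 (successors ∅): φ is false.
  3 (successors ∅): φ is false.
  4 (successors {0, 1}): φ is false.
For instance, at 4:
  At 4: Dia (r or q) is true, Box Dia q is false, so Dia (r or q) and Box Dia q is false.
    At 4: Dia (r or q) requires r or q at some successor in {0, 1}.
      r or q holds at 0, so Dia (r or q) is true at 4.
    At 4: Box Dia q requires Dia q at every successor {0, 1}.
      Dia q fails at 0, so Box Dia q is false at 4.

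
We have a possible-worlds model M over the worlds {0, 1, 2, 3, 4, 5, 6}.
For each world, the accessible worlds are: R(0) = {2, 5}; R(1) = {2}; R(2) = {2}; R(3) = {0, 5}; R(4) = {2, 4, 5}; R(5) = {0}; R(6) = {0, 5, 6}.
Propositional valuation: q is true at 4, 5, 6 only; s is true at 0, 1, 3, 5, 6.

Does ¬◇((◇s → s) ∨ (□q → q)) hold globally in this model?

Let φ = ¬◇((◇s → s) ∨ (□q → q)). Evaluate φ at each world:
  0 (successors {2, 5}): φ is false.
  1 (successors {2}): φ is false.
  2 (successors {2}): φ is false.
  3 (successors {0, 5}): φ is false.
  4 (successors {2, 4, 5}): φ is false.
  5 (successors {0}): φ is false.
  6 (successors {0, 5, 6}): φ is false.
Detail at 0 (counterexample):
  At 0: ◇((◇s → s) ∨ (□q → q)) is true, so ¬◇((◇s → s) ∨ (□q → q)) is false.
    At 0: ◇((◇s → s) ∨ (□q → q)) requires (◇s → s) ∨ (□q → q) at some successor in {2, 5}.
      (◇s → s) ∨ (□q → q) holds at 2, so ◇((◇s → s) ∨ (□q → q)) is true at 0.

No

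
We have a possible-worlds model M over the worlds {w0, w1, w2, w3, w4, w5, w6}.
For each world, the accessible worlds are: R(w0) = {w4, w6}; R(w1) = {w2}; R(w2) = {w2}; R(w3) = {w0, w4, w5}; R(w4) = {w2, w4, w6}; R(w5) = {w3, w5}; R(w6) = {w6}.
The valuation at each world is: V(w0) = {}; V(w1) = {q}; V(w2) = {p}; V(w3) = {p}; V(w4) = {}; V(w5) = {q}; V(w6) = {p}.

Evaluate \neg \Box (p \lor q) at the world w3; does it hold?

At w3: \Box (p \lor q) is false, so \neg \Box (p \lor q) is true.
  At w3: \Box (p \lor q) requires p \lor q at every successor {w0, w4, w5}.
    p \lor q fails at w0, so \Box (p \lor q) is false at w3.

Yes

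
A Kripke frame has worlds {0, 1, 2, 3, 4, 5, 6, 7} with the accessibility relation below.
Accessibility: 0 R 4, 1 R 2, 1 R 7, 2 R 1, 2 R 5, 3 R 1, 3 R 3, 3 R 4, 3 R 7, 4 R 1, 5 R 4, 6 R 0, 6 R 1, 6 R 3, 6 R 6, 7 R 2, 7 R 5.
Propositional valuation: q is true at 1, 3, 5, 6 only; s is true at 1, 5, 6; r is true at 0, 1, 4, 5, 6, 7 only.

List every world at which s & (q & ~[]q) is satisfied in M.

Recall that []ψ holds at a world iff ψ holds at every accessible world, and <>ψ holds iff ψ holds at some accessible world.
Let φ = s & (q & ~[]q). Evaluate φ at each world:
  0 (successors {4}): φ is false.
  1 (successors {2, 7}): φ is true.
  2 (successors {1, 5}): φ is false.
  3 (successors {1, 3, 4, 7}): φ is false.
  4 (successors {1}): φ is false.
  5 (successors {4}): φ is true.
  6 (successors {0, 1, 3, 6}): φ is true.
  7 (successors {2, 5}): φ is false.
For instance, at 4:
  At 4: s is false, q & ~[]q is false, so s & (q & ~[]q) is false.
    At 4: q is false, ~[]q is false, so q & ~[]q is false.
      At 4: []q is true, so ~[]q is false.
Satisfying worlds: {1, 5, 6}

1, 5, 6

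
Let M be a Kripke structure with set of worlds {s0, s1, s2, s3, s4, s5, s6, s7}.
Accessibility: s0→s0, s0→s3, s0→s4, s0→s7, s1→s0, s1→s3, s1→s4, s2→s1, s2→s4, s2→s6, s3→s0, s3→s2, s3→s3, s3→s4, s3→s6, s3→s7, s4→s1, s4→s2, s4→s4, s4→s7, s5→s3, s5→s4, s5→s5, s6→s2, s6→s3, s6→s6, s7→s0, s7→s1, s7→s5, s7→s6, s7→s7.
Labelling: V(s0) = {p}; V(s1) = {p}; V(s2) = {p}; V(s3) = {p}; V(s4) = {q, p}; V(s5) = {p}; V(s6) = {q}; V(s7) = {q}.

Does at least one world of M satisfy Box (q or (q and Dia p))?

No

Let φ = Box (q or (q and Dia p)). Evaluate φ at each world:
  s0 (successors {s0, s3, s4, s7}): φ is false.
  s1 (successors {s0, s3, s4}): φ is false.
  s2 (successors {s1, s4, s6}): φ is false.
  s3 (successors {s0, s2, s3, s4, s6, s7}): φ is false.
  s4 (successors {s1, s2, s4, s7}): φ is false.
  s5 (successors {s3, s4, s5}): φ is false.
  s6 (successors {s2, s3, s6}): φ is false.
  s7 (successors {s0, s1, s5, s6, s7}): φ is false.
For instance, at s1:
  At s1: Box (q or (q and Dia p)) requires q or (q and Dia p) at every successor {s0, s3, s4}.
    q or (q and Dia p) fails at s0, so Box (q or (q and Dia p)) is false at s1.
      At s0: q is false, q and Dia p is false, so q or (q and Dia p) is false.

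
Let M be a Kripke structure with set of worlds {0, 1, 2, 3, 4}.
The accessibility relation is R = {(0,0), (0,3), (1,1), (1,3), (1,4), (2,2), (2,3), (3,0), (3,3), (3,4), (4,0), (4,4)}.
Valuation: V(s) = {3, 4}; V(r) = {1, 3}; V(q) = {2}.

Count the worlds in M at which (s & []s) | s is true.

2

Let φ = (s & []s) | s. Evaluate φ at each world:
  0 (successors {0, 3}): φ is false.
  1 (successors {1, 3, 4}): φ is false.
  2 (successors {2, 3}): φ is false.
  3 (successors {0, 3, 4}): φ is true.
  4 (successors {0, 4}): φ is true.
For instance, at 1:
  At 1: s & []s is false, s is false, so (s & []s) | s is false.
    At 1: s is false, []s is false, so s & []s is false.
      At 1: []s requires s at every successor {1, 3, 4}.
        s fails at 1, so []s is false at 1.
Satisfying worlds: {3, 4}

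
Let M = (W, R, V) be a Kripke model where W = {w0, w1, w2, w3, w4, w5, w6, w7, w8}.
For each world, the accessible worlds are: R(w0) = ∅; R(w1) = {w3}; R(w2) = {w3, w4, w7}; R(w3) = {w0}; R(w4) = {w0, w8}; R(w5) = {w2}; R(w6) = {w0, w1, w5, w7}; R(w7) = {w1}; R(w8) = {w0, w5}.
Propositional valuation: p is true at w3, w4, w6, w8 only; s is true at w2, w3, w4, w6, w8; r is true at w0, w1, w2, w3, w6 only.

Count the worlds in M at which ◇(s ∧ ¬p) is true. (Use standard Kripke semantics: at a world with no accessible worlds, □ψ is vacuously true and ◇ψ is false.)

Let φ = ◇(s ∧ ¬p). Evaluate φ at each world:
  w0 (successors ∅): φ is false.
  w1 (successors {w3}): φ is false.
  w2 (successors {w3, w4, w7}): φ is false.
  w3 (successors {w0}): φ is false.
  w4 (successors {w0, w8}): φ is false.
  w5 (successors {w2}): φ is true.
  w6 (successors {w0, w1, w5, w7}): φ is false.
  w7 (successors {w1}): φ is false.
  w8 (successors {w0, w5}): φ is false.
For instance, at w4:
  At w4: ◇(s ∧ ¬p) requires s ∧ ¬p at some successor in {w0, w8}.
    At w0: s ∧ ¬p is false.
    At w8: s ∧ ¬p is false.
  So ◇(s ∧ ¬p) is false at w4.
Satisfying worlds: {w5}

1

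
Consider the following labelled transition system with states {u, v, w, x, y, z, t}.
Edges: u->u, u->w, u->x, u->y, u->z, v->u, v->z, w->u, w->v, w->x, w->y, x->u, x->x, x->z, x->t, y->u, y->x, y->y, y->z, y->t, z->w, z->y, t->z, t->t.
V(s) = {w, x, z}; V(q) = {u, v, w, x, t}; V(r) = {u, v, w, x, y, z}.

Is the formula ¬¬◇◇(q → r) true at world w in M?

Yes

Recall that ◇ψ holds at a world iff ψ holds at some accessible world.
At w: ¬◇◇(q → r) is false, so ¬¬◇◇(q → r) is true.
  At w: ◇◇(q → r) is true, so ¬◇◇(q → r) is false.
    At w: ◇◇(q → r) requires ◇(q → r) at some successor in {u, v, x, y}.
      ◇(q → r) holds at u, so ◇◇(q → r) is true at w.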